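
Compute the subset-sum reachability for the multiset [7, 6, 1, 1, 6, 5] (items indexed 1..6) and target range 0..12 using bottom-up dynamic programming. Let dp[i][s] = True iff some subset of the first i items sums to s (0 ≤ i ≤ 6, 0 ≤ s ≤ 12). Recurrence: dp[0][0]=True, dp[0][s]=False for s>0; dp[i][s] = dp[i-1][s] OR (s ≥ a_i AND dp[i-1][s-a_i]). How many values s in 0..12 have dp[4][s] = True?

7

i\s   0   1   2   3   4   5   6   7   8   9  10  11  12
  0   T   F   F   F   F   F   F   F   F   F   F   F   F
  1   T   F   F   F   F   F   F   T   F   F   F   F   F
  2   T   F   F   F   F   F   T   T   F   F   F   F   F
  3   T   T   F   F   F   F   T   T   T   F   F   F   F
  4   T   T   T   F   F   F   T   T   T   T   F   F   F
  5   T   T   T   F   F   F   T   T   T   T   F   F   T
  6   T   T   T   F   F   T   T   T   T   T   F   T   T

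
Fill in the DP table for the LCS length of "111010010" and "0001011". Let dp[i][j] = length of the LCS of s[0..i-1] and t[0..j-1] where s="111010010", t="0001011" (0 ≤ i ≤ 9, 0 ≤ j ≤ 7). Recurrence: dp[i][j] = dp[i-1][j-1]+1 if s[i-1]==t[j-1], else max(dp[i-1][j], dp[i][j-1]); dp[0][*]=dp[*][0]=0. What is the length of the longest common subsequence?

5

   ''  0  0  0  1  0  1  1
''  0  0  0  0  0  0  0  0
 1  0  0  0  0  1  1  1  1
 1  0  0  0  0  1  1  2  2
 1  0  0  0  0  1  1  2  3
 0  0  1  1  1  1  2  2  3
 1  0  1  1  1  2  2  3  3
 0  0  1  2  2  2  3  3  3
 0  0  1  2  3  3  3  3  3
 1  0  1  2  3  4  4  4  4
 0  0  1  2  3  4  5  5  5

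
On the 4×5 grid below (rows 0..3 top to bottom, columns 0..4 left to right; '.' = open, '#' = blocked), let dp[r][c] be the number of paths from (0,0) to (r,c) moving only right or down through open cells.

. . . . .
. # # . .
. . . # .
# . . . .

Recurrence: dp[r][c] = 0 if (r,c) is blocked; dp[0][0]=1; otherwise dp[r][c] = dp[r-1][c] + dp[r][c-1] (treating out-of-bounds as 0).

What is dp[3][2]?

2

r\c   0   1   2   3   4
  0   1   1   1   1   1
  1   1   0   0   1   2
  2   1   1   1   0   2
  3   0   1   2   2   4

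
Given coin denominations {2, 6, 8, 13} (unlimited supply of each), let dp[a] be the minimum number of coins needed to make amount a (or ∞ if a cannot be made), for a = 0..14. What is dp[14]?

 a  0  1  2  3  4  5  6  7  8  9 10 11 12 13 14
dp  0  -  1  -  2  -  1  -  1  -  2  -  2  1  2
(- denotes ∞ / unreachable)

2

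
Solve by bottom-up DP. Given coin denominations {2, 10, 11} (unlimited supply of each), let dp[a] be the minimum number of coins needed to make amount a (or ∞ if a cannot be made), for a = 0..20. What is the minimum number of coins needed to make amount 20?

 a  0  1  2  3  4  5  6  7  8  9 10 11 12 13 14 15 16 17 18 19 20
dp  0  -  1  -  2  -  3  -  4  -  1  1  2  2  3  3  4  4  5  5  2
(- denotes ∞ / unreachable)

2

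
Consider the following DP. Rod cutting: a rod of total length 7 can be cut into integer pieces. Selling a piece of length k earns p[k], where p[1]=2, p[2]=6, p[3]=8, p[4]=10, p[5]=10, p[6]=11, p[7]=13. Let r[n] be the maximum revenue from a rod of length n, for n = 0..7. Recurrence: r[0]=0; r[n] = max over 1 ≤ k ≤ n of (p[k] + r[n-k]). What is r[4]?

   n    0    1    2    3    4    5    6    7
r[n]    0    2    6    8   12   14   18   20

12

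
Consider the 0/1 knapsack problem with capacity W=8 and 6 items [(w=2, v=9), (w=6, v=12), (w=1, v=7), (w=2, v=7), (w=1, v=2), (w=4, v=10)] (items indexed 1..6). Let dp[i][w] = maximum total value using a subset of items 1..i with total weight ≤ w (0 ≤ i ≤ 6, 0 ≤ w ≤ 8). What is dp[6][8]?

28

i\w   0   1   2   3   4   5   6   7   8
  0   0   0   0   0   0   0   0   0   0
  1   0   0   9   9   9   9   9   9   9
  2   0   0   9   9   9   9  12  12  21
  3   0   7   9  16  16  16  16  19  21
  4   0   7   9  16  16  23  23  23  23
  5   0   7   9  16  18  23  25  25  25
  6   0   7   9  16  18  23  25  26  28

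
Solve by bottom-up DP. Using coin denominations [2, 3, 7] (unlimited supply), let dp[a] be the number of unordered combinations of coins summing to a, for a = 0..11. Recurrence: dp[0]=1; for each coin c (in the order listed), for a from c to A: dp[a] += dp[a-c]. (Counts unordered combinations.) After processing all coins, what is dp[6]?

2

after  coin     0     1     2     3     4     5     6     7     8     9    10    11
          2     1     0     1     0     1     0     1     0     1     0     1     0
          3     1     0     1     1     1     1     2     1     2     2     2     2
          7     1     0     1     1     1     1     2     2     2     3     3     3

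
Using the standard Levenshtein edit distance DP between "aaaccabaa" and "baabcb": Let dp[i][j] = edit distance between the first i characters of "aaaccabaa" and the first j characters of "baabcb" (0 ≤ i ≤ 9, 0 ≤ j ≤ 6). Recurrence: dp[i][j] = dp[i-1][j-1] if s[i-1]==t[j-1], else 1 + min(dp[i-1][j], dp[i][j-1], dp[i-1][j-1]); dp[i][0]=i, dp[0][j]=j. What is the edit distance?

5

   ''  b  a  a  b  c  b
''  0  1  2  3  4  5  6
 a  1  1  1  2  3  4  5
 a  2  2  1  1  2  3  4
 a  3  3  2  1  2  3  4
 c  4  4  3  2  2  2  3
 c  5  5  4  3  3  2  3
 a  6  6  5  4  4  3  3
 b  7  6  6  5  4  4  3
 a  8  7  6  6  5  5  4
 a  9  8  7  6  6  6  5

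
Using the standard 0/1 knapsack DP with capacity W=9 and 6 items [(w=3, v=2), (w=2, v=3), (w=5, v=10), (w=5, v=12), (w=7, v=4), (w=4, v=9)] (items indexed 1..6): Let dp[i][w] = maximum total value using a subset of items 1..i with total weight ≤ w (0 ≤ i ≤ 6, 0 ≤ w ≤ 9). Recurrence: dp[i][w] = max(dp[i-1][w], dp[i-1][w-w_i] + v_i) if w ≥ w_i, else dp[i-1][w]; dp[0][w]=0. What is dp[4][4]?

3

i\w   0   1   2   3   4   5   6   7   8   9
  0   0   0   0   0   0   0   0   0   0   0
  1   0   0   0   2   2   2   2   2   2   2
  2   0   0   3   3   3   5   5   5   5   5
  3   0   0   3   3   3  10  10  13  13  13
  4   0   0   3   3   3  12  12  15  15  15
  5   0   0   3   3   3  12  12  15  15  15
  6   0   0   3   3   9  12  12  15  15  21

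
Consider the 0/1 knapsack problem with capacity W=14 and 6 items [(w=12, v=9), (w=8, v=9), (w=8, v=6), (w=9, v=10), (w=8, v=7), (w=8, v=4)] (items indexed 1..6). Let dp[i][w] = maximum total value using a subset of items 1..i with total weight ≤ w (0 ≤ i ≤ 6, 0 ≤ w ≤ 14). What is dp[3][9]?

9

i\w   0   1   2   3   4   5   6   7   8   9  10  11  12  13  14
  0   0   0   0   0   0   0   0   0   0   0   0   0   0   0   0
  1   0   0   0   0   0   0   0   0   0   0   0   0   9   9   9
  2   0   0   0   0   0   0   0   0   9   9   9   9   9   9   9
  3   0   0   0   0   0   0   0   0   9   9   9   9   9   9   9
  4   0   0   0   0   0   0   0   0   9  10  10  10  10  10  10
  5   0   0   0   0   0   0   0   0   9  10  10  10  10  10  10
  6   0   0   0   0   0   0   0   0   9  10  10  10  10  10  10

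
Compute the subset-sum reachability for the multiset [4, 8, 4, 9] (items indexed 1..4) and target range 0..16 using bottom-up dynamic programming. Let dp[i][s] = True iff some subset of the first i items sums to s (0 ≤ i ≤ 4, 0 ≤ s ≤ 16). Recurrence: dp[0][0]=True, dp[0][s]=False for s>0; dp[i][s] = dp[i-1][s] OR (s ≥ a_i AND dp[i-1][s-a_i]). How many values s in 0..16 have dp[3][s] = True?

5

i\s   0   1   2   3   4   5   6   7   8   9  10  11  12  13  14  15  16
  0   T   F   F   F   F   F   F   F   F   F   F   F   F   F   F   F   F
  1   T   F   F   F   T   F   F   F   F   F   F   F   F   F   F   F   F
  2   T   F   F   F   T   F   F   F   T   F   F   F   T   F   F   F   F
  3   T   F   F   F   T   F   F   F   T   F   F   F   T   F   F   F   T
  4   T   F   F   F   T   F   F   F   T   T   F   F   T   T   F   F   T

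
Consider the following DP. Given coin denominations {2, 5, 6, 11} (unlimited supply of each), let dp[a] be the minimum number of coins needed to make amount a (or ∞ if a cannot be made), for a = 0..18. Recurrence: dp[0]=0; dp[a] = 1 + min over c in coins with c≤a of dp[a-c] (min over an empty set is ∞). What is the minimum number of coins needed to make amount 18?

 a  0  1  2  3  4  5  6  7  8  9 10 11 12 13 14 15 16 17 18
dp  0  -  1  -  2  1  1  2  2  3  2  1  2  2  3  3  2  2  3
(- denotes ∞ / unreachable)

3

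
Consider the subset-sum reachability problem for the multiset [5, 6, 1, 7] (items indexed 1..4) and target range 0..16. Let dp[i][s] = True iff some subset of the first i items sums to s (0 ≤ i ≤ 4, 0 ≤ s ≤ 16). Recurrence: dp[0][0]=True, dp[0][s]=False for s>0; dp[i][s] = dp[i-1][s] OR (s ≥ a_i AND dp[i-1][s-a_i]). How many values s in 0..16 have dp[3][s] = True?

i\s   0   1   2   3   4   5   6   7   8   9  10  11  12  13  14  15  16
  0   T   F   F   F   F   F   F   F   F   F   F   F   F   F   F   F   F
  1   T   F   F   F   F   T   F   F   F   F   F   F   F   F   F   F   F
  2   T   F   F   F   F   T   T   F   F   F   F   T   F   F   F   F   F
  3   T   T   F   F   F   T   T   T   F   F   F   T   T   F   F   F   F
  4   T   T   F   F   F   T   T   T   T   F   F   T   T   T   T   F   F

7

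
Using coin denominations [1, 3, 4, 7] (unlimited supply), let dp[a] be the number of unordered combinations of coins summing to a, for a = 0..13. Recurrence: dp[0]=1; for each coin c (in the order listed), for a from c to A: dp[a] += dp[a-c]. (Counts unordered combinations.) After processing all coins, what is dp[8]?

7

after  coin     0     1     2     3     4     5     6     7     8     9    10    11    12    13
          1     1     1     1     1     1     1     1     1     1     1     1     1     1     1
          3     1     1     1     2     2     2     3     3     3     4     4     4     5     5
          4     1     1     1     2     3     3     4     5     6     7     8     9    11    12
          7     1     1     1     2     3     3     4     6     7     8    10    12    14    16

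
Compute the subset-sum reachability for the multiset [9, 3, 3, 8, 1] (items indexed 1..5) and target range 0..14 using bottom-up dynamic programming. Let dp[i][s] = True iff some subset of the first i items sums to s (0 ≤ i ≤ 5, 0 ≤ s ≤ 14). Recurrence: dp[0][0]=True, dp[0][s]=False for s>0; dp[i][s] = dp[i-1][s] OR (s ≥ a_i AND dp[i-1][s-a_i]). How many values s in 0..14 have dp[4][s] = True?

i\s   0   1   2   3   4   5   6   7   8   9  10  11  12  13  14
  0   T   F   F   F   F   F   F   F   F   F   F   F   F   F   F
  1   T   F   F   F   F   F   F   F   F   T   F   F   F   F   F
  2   T   F   F   T   F   F   F   F   F   T   F   F   T   F   F
  3   T   F   F   T   F   F   T   F   F   T   F   F   T   F   F
  4   T   F   F   T   F   F   T   F   T   T   F   T   T   F   T
  5   T   T   F   T   T   F   T   T   T   T   T   T   T   T   T

8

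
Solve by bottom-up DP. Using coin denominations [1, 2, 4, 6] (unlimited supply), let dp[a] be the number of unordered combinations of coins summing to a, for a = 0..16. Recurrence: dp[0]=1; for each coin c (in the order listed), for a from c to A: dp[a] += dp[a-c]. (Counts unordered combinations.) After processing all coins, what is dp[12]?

23

after  coin     0     1     2     3     4     5     6     7     8     9    10    11    12    13    14    15    16
          1     1     1     1     1     1     1     1     1     1     1     1     1     1     1     1     1     1
          2     1     1     2     2     3     3     4     4     5     5     6     6     7     7     8     8     9
          4     1     1     2     2     4     4     6     6     9     9    12    12    16    16    20    20    25
          6     1     1     2     2     4     4     7     7    11    11    16    16    23    23    31    31    41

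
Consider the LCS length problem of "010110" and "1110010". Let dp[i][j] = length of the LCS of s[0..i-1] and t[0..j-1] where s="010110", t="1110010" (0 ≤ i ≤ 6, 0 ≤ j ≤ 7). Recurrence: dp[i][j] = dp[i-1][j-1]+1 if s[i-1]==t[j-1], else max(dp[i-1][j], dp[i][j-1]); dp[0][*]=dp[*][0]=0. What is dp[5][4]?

3

   ''  1  1  1  0  0  1  0
''  0  0  0  0  0  0  0  0
 0  0  0  0  0  1  1  1  1
 1  0  1  1  1  1  1  2  2
 0  0  1  1  1  2  2  2  3
 1  0  1  2  2  2  2  3  3
 1  0  1  2  3  3  3  3  3
 0  0  1  2  3  4  4  4  4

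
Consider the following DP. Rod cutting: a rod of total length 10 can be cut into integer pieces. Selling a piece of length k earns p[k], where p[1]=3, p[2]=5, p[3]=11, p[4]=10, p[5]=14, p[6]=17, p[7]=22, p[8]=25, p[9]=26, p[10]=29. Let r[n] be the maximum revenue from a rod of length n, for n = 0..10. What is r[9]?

33

   n    0    1    2    3    4    5    6    7    8    9   10
r[n]    0    3    6   11   14   17   22   25   28   33   36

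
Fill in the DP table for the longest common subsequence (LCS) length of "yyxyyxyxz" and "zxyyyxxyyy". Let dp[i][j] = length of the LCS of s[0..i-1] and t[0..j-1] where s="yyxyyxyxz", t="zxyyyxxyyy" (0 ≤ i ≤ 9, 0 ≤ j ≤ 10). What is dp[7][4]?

   ''  z  x  y  y  y  x  x  y  y  y
''  0  0  0  0  0  0  0  0  0  0  0
 y  0  0  0  1  1  1  1  1  1  1  1
 y  0  0  0  1  2  2  2  2  2  2  2
 x  0  0  1  1  2  2  3  3  3  3  3
 y  0  0  1  2  2  3  3  3  4  4  4
 y  0  0  1  2  3  3  3  3  4  5  5
 x  0  0  1  2  3  3  4  4  4  5  5
 y  0  0  1  2  3  4  4  4  5  5  6
 x  0  0  1  2  3  4  5  5  5  5  6
 z  0  1  1  2  3  4  5  5  5  5  6

3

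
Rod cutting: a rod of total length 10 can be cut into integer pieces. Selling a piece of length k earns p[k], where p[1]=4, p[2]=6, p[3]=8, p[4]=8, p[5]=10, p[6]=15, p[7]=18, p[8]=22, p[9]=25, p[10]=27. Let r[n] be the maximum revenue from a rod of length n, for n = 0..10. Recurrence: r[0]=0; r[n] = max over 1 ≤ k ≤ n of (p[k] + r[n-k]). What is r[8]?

   n    0    1    2    3    4    5    6    7    8    9   10
r[n]    0    4    8   12   16   20   24   28   32   36   40

32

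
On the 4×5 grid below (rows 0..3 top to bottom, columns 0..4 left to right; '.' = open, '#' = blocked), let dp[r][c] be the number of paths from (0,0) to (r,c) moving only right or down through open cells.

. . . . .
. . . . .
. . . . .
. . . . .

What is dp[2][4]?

15

r\c   0   1   2   3   4
  0   1   1   1   1   1
  1   1   2   3   4   5
  2   1   3   6  10  15
  3   1   4  10  20  35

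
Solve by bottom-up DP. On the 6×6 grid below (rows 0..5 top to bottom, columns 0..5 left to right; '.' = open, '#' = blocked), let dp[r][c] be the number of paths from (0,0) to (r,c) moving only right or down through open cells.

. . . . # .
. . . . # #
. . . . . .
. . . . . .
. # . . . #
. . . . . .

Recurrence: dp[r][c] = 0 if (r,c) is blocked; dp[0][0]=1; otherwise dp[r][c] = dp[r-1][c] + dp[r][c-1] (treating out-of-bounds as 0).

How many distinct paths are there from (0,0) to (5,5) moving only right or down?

101

r\c   0   1   2   3   4   5
  0   1   1   1   1   0   0
  1   1   2   3   4   0   0
  2   1   3   6  10  10  10
  3   1   4  10  20  30  40
  4   1   0  10  30  60   0
  5   1   1  11  41 101 101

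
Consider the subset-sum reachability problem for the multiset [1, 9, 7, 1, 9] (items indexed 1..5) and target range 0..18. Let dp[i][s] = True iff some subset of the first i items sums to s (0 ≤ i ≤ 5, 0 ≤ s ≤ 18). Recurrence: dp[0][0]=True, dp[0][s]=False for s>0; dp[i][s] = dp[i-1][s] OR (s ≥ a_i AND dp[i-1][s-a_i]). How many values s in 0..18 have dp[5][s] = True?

11

i\s   0   1   2   3   4   5   6   7   8   9  10  11  12  13  14  15  16  17  18
  0   T   F   F   F   F   F   F   F   F   F   F   F   F   F   F   F   F   F   F
  1   T   T   F   F   F   F   F   F   F   F   F   F   F   F   F   F   F   F   F
  2   T   T   F   F   F   F   F   F   F   T   T   F   F   F   F   F   F   F   F
  3   T   T   F   F   F   F   F   T   T   T   T   F   F   F   F   F   T   T   F
  4   T   T   T   F   F   F   F   T   T   T   T   T   F   F   F   F   T   T   T
  5   T   T   T   F   F   F   F   T   T   T   T   T   F   F   F   F   T   T   T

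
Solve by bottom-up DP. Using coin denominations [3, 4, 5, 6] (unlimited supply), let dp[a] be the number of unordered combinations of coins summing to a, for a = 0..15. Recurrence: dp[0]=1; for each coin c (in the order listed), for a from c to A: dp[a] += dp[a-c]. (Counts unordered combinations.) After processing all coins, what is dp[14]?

5

after  coin     0     1     2     3     4     5     6     7     8     9    10    11    12    13    14    15
          3     1     0     0     1     0     0     1     0     0     1     0     0     1     0     0     1
          4     1     0     0     1     1     0     1     1     1     1     1     1     2     1     1     2
          5     1     0     0     1     1     1     1     1     2     2     2     2     3     3     3     4
          6     1     0     0     1     1     1     2     1     2     3     3     3     5     4     5     7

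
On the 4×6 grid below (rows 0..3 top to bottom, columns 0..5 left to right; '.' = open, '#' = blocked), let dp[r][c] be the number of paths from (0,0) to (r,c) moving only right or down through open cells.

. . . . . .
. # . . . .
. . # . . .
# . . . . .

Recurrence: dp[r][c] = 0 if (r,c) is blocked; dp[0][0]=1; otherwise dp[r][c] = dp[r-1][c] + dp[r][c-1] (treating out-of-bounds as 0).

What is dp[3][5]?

17

r\c   0   1   2   3   4   5
  0   1   1   1   1   1   1
  1   1   0   1   2   3   4
  2   1   1   0   2   5   9
  3   0   1   1   3   8  17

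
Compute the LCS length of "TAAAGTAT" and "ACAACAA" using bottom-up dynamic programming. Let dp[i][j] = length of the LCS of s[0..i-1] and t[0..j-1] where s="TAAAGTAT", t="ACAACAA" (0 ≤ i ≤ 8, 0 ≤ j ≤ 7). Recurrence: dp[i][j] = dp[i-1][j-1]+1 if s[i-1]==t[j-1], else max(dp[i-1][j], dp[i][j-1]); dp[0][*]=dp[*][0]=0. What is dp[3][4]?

2

   ''  A  C  A  A  C  A  A
''  0  0  0  0  0  0  0  0
 T  0  0  0  0  0  0  0  0
 A  0  1  1  1  1  1  1  1
 A  0  1  1  2  2  2  2  2
 A  0  1  1  2  3  3  3  3
 G  0  1  1  2  3  3  3  3
 T  0  1  1  2  3  3  3  3
 A  0  1  1  2  3  3  4  4
 T  0  1  1  2  3  3  4  4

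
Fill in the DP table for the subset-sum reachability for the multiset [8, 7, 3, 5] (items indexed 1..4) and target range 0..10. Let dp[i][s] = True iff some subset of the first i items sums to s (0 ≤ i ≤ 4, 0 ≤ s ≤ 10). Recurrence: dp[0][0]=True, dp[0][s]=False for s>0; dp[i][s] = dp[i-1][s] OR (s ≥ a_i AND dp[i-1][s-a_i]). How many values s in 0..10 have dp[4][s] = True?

i\s   0   1   2   3   4   5   6   7   8   9  10
  0   T   F   F   F   F   F   F   F   F   F   F
  1   T   F   F   F   F   F   F   F   T   F   F
  2   T   F   F   F   F   F   F   T   T   F   F
  3   T   F   F   T   F   F   F   T   T   F   T
  4   T   F   F   T   F   T   F   T   T   F   T

6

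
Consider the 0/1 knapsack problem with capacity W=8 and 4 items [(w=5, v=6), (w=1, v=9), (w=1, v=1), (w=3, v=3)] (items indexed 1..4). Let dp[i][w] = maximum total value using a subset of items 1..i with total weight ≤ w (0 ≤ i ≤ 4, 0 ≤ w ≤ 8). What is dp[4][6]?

i\w   0   1   2   3   4   5   6   7   8
  0   0   0   0   0   0   0   0   0   0
  1   0   0   0   0   0   6   6   6   6
  2   0   9   9   9   9   9  15  15  15
  3   0   9  10  10  10  10  15  16  16
  4   0   9  10  10  12  13  15  16  16

15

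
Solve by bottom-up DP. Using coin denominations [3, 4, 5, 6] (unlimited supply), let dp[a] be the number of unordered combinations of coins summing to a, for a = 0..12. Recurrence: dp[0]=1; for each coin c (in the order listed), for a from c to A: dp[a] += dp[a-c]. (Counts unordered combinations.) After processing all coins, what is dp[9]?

after  coin     0     1     2     3     4     5     6     7     8     9    10    11    12
          3     1     0     0     1     0     0     1     0     0     1     0     0     1
          4     1     0     0     1     1     0     1     1     1     1     1     1     2
          5     1     0     0     1     1     1     1     1     2     2     2     2     3
          6     1     0     0     1     1     1     2     1     2     3     3     3     5

3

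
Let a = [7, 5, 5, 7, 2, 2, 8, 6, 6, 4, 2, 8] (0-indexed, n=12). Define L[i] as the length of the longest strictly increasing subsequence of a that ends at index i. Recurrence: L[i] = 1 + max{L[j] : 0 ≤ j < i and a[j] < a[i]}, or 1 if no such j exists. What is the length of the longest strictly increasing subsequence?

   i    0    1    2    3    4    5    6    7    8    9   10   11
a[i]    7    5    5    7    2    2    8    6    6    4    2    8
L[i]    1    1    1    2    1    1    3    2    2    2    1    3

3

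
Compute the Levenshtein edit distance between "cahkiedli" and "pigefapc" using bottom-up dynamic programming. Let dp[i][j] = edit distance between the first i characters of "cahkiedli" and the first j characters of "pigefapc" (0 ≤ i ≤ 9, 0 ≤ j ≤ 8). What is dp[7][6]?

   ''  p  i  g  e  f  a  p  c
''  0  1  2  3  4  5  6  7  8
 c  1  1  2  3  4  5  6  7  7
 a  2  2  2  3  4  5  5  6  7
 h  3  3  3  3  4  5  6  6  7
 k  4  4  4  4  4  5  6  7  7
 i  5  5  4  5  5  5  6  7  8
 e  6  6  5  5  5  6  6  7  8
 d  7  7  6  6  6  6  7  7  8
 l  8  8  7  7  7  7  7  8  8
 i  9  9  8  8  8  8  8  8  9

7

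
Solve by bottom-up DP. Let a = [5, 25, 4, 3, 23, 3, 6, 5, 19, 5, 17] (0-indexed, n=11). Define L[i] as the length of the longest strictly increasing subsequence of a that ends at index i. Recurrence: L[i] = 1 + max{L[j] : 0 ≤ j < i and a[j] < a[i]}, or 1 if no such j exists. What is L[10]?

   i    0    1    2    3    4    5    6    7    8    9   10
a[i]    5   25    4    3   23    3    6    5   19    5   17
L[i]    1    2    1    1    2    1    2    2    3    2    3

3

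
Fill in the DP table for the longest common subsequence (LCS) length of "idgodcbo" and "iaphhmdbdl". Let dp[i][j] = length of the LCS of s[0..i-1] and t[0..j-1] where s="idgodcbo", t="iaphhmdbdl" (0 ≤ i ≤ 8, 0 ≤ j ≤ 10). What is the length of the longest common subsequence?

   ''  i  a  p  h  h  m  d  b  d  l
''  0  0  0  0  0  0  0  0  0  0  0
 i  0  1  1  1  1  1  1  1  1  1  1
 d  0  1  1  1  1  1  1  2  2  2  2
 g  0  1  1  1  1  1  1  2  2  2  2
 o  0  1  1  1  1  1  1  2  2  2  2
 d  0  1  1  1  1  1  1  2  2  3  3
 c  0  1  1  1  1  1  1  2  2  3  3
 b  0  1  1  1  1  1  1  2  3  3  3
 o  0  1  1  1  1  1  1  2  3  3  3

3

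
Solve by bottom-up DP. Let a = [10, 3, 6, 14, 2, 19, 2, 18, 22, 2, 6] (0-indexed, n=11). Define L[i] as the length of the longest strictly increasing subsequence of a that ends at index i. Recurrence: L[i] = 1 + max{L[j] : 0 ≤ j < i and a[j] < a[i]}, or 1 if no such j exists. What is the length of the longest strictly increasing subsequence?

5

   i    0    1    2    3    4    5    6    7    8    9   10
a[i]   10    3    6   14    2   19    2   18   22    2    6
L[i]    1    1    2    3    1    4    1    4    5    1    2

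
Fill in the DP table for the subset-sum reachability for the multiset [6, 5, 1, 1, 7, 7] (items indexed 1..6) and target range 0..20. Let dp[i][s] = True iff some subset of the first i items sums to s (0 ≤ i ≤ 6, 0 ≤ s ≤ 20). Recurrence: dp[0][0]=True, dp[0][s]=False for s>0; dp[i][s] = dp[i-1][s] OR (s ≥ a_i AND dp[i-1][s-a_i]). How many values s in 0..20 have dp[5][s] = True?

i\s   0   1   2   3   4   5   6   7   8   9  10  11  12  13  14  15  16  17  18  19  20
  0   T   F   F   F   F   F   F   F   F   F   F   F   F   F   F   F   F   F   F   F   F
  1   T   F   F   F   F   F   T   F   F   F   F   F   F   F   F   F   F   F   F   F   F
  2   T   F   F   F   F   T   T   F   F   F   F   T   F   F   F   F   F   F   F   F   F
  3   T   T   F   F   F   T   T   T   F   F   F   T   T   F   F   F   F   F   F   F   F
  4   T   T   T   F   F   T   T   T   T   F   F   T   T   T   F   F   F   F   F   F   F
  5   T   T   T   F   F   T   T   T   T   T   F   T   T   T   T   T   F   F   T   T   T
  6   T   T   T   F   F   T   T   T   T   T   F   T   T   T   T   T   T   F   T   T   T

16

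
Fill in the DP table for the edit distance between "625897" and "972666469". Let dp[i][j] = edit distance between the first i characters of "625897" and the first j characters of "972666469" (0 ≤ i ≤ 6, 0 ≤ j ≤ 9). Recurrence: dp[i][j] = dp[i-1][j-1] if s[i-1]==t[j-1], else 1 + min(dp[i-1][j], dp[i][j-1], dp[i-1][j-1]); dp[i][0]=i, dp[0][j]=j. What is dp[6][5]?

6

   ''  9  7  2  6  6  6  4  6  9
''  0  1  2  3  4  5  6  7  8  9
 6  1  1  2  3  3  4  5  6  7  8
 2  2  2  2  2  3  4  5  6  7  8
 5  3  3  3  3  3  4  5  6  7  8
 8  4  4  4  4  4  4  5  6  7  8
 9  5  4  5  5  5  5  5  6  7  7
 7  6  5  4  5  6  6  6  6  7  8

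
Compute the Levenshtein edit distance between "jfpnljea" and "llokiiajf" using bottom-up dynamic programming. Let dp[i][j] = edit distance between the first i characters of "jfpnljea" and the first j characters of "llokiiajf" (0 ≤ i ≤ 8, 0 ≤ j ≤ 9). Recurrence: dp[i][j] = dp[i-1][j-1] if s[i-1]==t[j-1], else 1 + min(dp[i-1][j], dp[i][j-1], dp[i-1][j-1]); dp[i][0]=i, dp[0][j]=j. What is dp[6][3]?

   ''  l  l  o  k  i  i  a  j  f
''  0  1  2  3  4  5  6  7  8  9
 j  1  1  2  3  4  5  6  7  7  8
 f  2  2  2  3  4  5  6  7  8  7
 p  3  3  3  3  4  5  6  7  8  8
 n  4  4  4  4  4  5  6  7  8  9
 l  5  4  4  5  5  5  6  7  8  9
 j  6  5  5  5  6  6  6  7  7  8
 e  7  6  6  6  6  7  7  7  8  8
 a  8  7  7  7  7  7  8  7  8  9

5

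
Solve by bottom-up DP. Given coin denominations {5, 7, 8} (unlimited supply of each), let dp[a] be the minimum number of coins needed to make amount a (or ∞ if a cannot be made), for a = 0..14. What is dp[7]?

 a  0  1  2  3  4  5  6  7  8  9 10 11 12 13 14
dp  0  -  -  -  -  1  -  1  1  -  2  -  2  2  2
(- denotes ∞ / unreachable)

1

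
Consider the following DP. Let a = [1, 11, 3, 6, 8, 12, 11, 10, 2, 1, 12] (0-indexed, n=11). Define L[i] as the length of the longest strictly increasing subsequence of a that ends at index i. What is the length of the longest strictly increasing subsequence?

6

   i    0    1    2    3    4    5    6    7    8    9   10
a[i]    1   11    3    6    8   12   11   10    2    1   12
L[i]    1    2    2    3    4    5    5    5    2    1    6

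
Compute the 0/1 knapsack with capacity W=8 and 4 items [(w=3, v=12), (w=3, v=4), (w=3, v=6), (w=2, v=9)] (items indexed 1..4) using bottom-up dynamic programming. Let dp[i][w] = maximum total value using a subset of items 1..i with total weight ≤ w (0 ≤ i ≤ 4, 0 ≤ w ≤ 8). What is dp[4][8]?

27

i\w   0   1   2   3   4   5   6   7   8
  0   0   0   0   0   0   0   0   0   0
  1   0   0   0  12  12  12  12  12  12
  2   0   0   0  12  12  12  16  16  16
  3   0   0   0  12  12  12  18  18  18
  4   0   0   9  12  12  21  21  21  27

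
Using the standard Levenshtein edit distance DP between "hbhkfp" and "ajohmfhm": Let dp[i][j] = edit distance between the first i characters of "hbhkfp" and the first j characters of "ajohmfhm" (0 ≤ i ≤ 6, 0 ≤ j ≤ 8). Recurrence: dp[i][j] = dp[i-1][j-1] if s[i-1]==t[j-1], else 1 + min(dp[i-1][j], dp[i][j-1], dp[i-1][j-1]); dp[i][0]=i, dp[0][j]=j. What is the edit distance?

6

   ''  a  j  o  h  m  f  h  m
''  0  1  2  3  4  5  6  7  8
 h  1  1  2  3  3  4  5  6  7
 b  2  2  2  3  4  4  5  6  7
 h  3  3  3  3  3  4  5  5  6
 k  4  4  4  4  4  4  5  6  6
 f  5  5  5  5  5  5  4  5  6
 p  6  6  6  6  6  6  5  5  6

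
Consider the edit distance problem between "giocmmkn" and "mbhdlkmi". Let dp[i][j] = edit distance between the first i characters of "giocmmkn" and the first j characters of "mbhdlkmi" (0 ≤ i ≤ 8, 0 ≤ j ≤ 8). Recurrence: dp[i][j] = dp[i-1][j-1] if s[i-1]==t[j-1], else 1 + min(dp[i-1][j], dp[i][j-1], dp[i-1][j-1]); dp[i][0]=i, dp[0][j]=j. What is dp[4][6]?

   ''  m  b  h  d  l  k  m  i
''  0  1  2  3  4  5  6  7  8
 g  1  1  2  3  4  5  6  7  8
 i  2  2  2  3  4  5  6  7  7
 o  3  3  3  3  4  5  6  7  8
 c  4  4  4  4  4  5  6  7  8
 m  5  4  5  5  5  5  6  6  7
 m  6  5  5  6  6  6  6  6  7
 k  7  6  6  6  7  7  6  7  7
 n  8  7  7  7  7  8  7  7  8

6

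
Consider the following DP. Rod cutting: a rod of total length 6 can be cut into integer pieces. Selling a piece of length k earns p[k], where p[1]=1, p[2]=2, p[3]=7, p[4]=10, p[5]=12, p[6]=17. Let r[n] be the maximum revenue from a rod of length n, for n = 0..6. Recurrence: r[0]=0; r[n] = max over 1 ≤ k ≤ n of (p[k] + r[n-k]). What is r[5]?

12

   n    0    1    2    3    4    5    6
r[n]    0    1    2    7   10   12   17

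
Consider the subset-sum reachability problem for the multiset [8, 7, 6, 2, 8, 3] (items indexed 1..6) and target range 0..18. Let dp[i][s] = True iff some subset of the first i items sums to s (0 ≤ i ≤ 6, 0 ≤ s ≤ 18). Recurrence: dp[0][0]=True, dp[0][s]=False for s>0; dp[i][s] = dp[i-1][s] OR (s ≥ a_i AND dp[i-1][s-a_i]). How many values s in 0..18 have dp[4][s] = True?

i\s   0   1   2   3   4   5   6   7   8   9  10  11  12  13  14  15  16  17  18
  0   T   F   F   F   F   F   F   F   F   F   F   F   F   F   F   F   F   F   F
  1   T   F   F   F   F   F   F   F   T   F   F   F   F   F   F   F   F   F   F
  2   T   F   F   F   F   F   F   T   T   F   F   F   F   F   F   T   F   F   F
  3   T   F   F   F   F   F   T   T   T   F   F   F   F   T   T   T   F   F   F
  4   T   F   T   F   F   F   T   T   T   T   T   F   F   T   T   T   T   T   F
  5   T   F   T   F   F   F   T   T   T   T   T   F   F   T   T   T   T   T   T
  6   T   F   T   T   F   T   T   T   T   T   T   T   T   T   T   T   T   T   T

12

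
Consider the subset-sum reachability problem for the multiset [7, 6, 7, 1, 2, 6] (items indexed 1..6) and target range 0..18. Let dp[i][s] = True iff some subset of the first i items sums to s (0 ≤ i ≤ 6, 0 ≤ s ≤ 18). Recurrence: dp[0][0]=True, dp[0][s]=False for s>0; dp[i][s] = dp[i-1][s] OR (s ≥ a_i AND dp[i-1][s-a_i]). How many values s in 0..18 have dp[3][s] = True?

5

i\s   0   1   2   3   4   5   6   7   8   9  10  11  12  13  14  15  16  17  18
  0   T   F   F   F   F   F   F   F   F   F   F   F   F   F   F   F   F   F   F
  1   T   F   F   F   F   F   F   T   F   F   F   F   F   F   F   F   F   F   F
  2   T   F   F   F   F   F   T   T   F   F   F   F   F   T   F   F   F   F   F
  3   T   F   F   F   F   F   T   T   F   F   F   F   F   T   T   F   F   F   F
  4   T   T   F   F   F   F   T   T   T   F   F   F   F   T   T   T   F   F   F
  5   T   T   T   T   F   F   T   T   T   T   T   F   F   T   T   T   T   T   F
  6   T   T   T   T   F   F   T   T   T   T   T   F   T   T   T   T   T   T   F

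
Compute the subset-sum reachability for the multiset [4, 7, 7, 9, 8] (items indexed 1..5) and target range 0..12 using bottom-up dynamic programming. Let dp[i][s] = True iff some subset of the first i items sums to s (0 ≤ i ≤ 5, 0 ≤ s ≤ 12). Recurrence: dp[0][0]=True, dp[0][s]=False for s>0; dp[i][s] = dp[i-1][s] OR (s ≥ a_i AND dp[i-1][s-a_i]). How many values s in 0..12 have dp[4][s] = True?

5

i\s   0   1   2   3   4   5   6   7   8   9  10  11  12
  0   T   F   F   F   F   F   F   F   F   F   F   F   F
  1   T   F   F   F   T   F   F   F   F   F   F   F   F
  2   T   F   F   F   T   F   F   T   F   F   F   T   F
  3   T   F   F   F   T   F   F   T   F   F   F   T   F
  4   T   F   F   F   T   F   F   T   F   T   F   T   F
  5   T   F   F   F   T   F   F   T   T   T   F   T   T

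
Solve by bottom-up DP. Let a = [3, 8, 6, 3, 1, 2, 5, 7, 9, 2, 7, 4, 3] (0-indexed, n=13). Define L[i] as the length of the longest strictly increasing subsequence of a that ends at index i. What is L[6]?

   i    0    1    2    3    4    5    6    7    8    9   10   11   12
a[i]    3    8    6    3    1    2    5    7    9    2    7    4    3
L[i]    1    2    2    1    1    2    3    4    5    2    4    3    3

3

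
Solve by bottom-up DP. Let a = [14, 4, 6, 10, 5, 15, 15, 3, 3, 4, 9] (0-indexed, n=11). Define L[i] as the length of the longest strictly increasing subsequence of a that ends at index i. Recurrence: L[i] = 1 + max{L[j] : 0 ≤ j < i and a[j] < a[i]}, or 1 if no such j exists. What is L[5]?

4

   i    0    1    2    3    4    5    6    7    8    9   10
a[i]   14    4    6   10    5   15   15    3    3    4    9
L[i]    1    1    2    3    2    4    4    1    1    2    3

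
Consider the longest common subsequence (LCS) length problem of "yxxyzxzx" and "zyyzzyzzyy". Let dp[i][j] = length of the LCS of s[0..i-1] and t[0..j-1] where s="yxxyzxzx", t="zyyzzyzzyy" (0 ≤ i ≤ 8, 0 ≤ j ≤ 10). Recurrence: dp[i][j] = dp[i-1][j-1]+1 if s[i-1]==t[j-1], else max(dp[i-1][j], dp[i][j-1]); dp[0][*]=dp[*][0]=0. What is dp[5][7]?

3

   ''  z  y  y  z  z  y  z  z  y  y
''  0  0  0  0  0  0  0  0  0  0  0
 y  0  0  1  1  1  1  1  1  1  1  1
 x  0  0  1  1  1  1  1  1  1  1  1
 x  0  0  1  1  1  1  1  1  1  1  1
 y  0  0  1  2  2  2  2  2  2  2  2
 z  0  1  1  2  3  3  3  3  3  3  3
 x  0  1  1  2  3  3  3  3  3  3  3
 z  0  1  1  2  3  4  4  4  4  4  4
 x  0  1  1  2  3  4  4  4  4  4  4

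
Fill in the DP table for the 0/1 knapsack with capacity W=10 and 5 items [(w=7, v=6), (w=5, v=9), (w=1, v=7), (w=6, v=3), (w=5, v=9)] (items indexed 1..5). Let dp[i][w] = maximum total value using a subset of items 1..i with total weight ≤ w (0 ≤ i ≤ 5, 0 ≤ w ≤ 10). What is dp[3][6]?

16

i\w   0   1   2   3   4   5   6   7   8   9  10
  0   0   0   0   0   0   0   0   0   0   0   0
  1   0   0   0   0   0   0   0   6   6   6   6
  2   0   0   0   0   0   9   9   9   9   9   9
  3   0   7   7   7   7   9  16  16  16  16  16
  4   0   7   7   7   7   9  16  16  16  16  16
  5   0   7   7   7   7   9  16  16  16  16  18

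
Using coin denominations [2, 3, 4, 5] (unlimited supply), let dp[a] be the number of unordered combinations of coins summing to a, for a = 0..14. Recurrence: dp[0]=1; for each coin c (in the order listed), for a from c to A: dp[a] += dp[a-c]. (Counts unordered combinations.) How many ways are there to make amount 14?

after  coin     0     1     2     3     4     5     6     7     8     9    10    11    12    13    14
          2     1     0     1     0     1     0     1     0     1     0     1     0     1     0     1
          3     1     0     1     1     1     1     2     1     2     2     2     2     3     2     3
          4     1     0     1     1     2     1     3     2     4     3     5     4     7     5     8
          5     1     0     1     1     2     2     3     3     5     5     7     7    10    10    13

13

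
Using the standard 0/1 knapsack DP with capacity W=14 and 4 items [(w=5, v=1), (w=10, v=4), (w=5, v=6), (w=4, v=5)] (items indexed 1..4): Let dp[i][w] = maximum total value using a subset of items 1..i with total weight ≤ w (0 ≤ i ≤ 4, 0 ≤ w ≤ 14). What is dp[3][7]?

i\w   0   1   2   3   4   5   6   7   8   9  10  11  12  13  14
  0   0   0   0   0   0   0   0   0   0   0   0   0   0   0   0
  1   0   0   0   0   0   1   1   1   1   1   1   1   1   1   1
  2   0   0   0   0   0   1   1   1   1   1   4   4   4   4   4
  3   0   0   0   0   0   6   6   6   6   6   7   7   7   7   7
  4   0   0   0   0   5   6   6   6   6  11  11  11  11  11  12

6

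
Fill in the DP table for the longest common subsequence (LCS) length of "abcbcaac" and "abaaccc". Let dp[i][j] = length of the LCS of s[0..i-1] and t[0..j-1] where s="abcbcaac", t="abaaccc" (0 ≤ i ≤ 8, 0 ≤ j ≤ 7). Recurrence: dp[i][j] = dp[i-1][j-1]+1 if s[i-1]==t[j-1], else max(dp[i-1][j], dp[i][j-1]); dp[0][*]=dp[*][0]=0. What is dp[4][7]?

   ''  a  b  a  a  c  c  c
''  0  0  0  0  0  0  0  0
 a  0  1  1  1  1  1  1  1
 b  0  1  2  2  2  2  2  2
 c  0  1  2  2  2  3  3  3
 b  0  1  2  2  2  3  3  3
 c  0  1  2  2  2  3  4  4
 a  0  1  2  3  3  3  4  4
 a  0  1  2  3  4  4  4  4
 c  0  1  2  3  4  5  5  5

3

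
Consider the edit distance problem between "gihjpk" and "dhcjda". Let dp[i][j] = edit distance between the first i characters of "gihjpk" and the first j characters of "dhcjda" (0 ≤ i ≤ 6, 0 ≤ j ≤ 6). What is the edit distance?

5

   ''  d  h  c  j  d  a
''  0  1  2  3  4  5  6
 g  1  1  2  3  4  5  6
 i  2  2  2  3  4  5  6
 h  3  3  2  3  4  5  6
 j  4  4  3  3  3  4  5
 p  5  5  4  4  4  4  5
 k  6  6  5  5  5  5  5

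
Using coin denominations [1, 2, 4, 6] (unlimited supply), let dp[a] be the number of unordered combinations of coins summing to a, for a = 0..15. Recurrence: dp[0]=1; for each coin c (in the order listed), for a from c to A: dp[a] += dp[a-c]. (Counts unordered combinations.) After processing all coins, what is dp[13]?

23

after  coin     0     1     2     3     4     5     6     7     8     9    10    11    12    13    14    15
          1     1     1     1     1     1     1     1     1     1     1     1     1     1     1     1     1
          2     1     1     2     2     3     3     4     4     5     5     6     6     7     7     8     8
          4     1     1     2     2     4     4     6     6     9     9    12    12    16    16    20    20
          6     1     1     2     2     4     4     7     7    11    11    16    16    23    23    31    31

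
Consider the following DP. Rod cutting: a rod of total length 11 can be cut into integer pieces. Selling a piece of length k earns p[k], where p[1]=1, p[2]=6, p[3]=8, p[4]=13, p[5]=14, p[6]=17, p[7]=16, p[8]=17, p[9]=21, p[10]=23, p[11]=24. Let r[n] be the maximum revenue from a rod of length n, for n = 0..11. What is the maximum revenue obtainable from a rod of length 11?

   n    0    1    2    3    4    5    6    7    8    9   10   11
r[n]    0    1    6    8   13   14   19   21   26   27   32   34

34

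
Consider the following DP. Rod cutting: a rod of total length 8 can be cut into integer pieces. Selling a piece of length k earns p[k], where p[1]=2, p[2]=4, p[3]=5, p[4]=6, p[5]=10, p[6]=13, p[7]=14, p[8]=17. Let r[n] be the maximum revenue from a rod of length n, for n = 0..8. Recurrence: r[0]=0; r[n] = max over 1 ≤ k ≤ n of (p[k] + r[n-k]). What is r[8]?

17

   n    0    1    2    3    4    5    6    7    8
r[n]    0    2    4    6    8   10   13   15   17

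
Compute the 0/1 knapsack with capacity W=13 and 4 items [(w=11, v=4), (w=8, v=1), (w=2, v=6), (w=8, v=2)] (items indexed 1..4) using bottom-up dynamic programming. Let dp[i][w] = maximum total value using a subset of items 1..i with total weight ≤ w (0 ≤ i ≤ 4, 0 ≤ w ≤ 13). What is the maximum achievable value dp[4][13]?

10

i\w   0   1   2   3   4   5   6   7   8   9  10  11  12  13
  0   0   0   0   0   0   0   0   0   0   0   0   0   0   0
  1   0   0   0   0   0   0   0   0   0   0   0   4   4   4
  2   0   0   0   0   0   0   0   0   1   1   1   4   4   4
  3   0   0   6   6   6   6   6   6   6   6   7   7   7  10
  4   0   0   6   6   6   6   6   6   6   6   8   8   8  10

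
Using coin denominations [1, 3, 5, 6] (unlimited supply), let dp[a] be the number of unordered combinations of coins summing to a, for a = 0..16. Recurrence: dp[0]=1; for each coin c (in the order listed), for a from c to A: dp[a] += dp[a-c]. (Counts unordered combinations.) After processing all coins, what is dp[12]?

after  coin     0     1     2     3     4     5     6     7     8     9    10    11    12    13    14    15    16
          1     1     1     1     1     1     1     1     1     1     1     1     1     1     1     1     1     1
          3     1     1     1     2     2     2     3     3     3     4     4     4     5     5     5     6     6
          5     1     1     1     2     2     3     4     4     5     6     7     8     9    10    11    13    14
          6     1     1     1     2     2     3     5     5     6     8     9    11    14    15    17    21    23

14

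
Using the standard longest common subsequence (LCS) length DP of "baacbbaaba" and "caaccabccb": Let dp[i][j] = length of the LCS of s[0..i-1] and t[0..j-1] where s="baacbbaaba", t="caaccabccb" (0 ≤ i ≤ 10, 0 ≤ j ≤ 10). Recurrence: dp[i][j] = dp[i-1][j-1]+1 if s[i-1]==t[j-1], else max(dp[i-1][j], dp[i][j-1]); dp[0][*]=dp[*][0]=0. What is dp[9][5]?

   ''  c  a  a  c  c  a  b  c  c  b
''  0  0  0  0  0  0  0  0  0  0  0
 b  0  0  0  0  0  0  0  1  1  1  1
 a  0  0  1  1  1  1  1  1  1  1  1
 a  0  0  1  2  2  2  2  2  2  2  2
 c  0  1  1  2  3  3  3  3  3  3  3
 b  0  1  1  2  3  3  3  4  4  4  4
 b  0  1  1  2  3  3  3  4  4  4  5
 a  0  1  2  2  3  3  4  4  4  4  5
 a  0  1  2  3  3  3  4  4  4  4  5
 b  0  1  2  3  3  3  4  5  5  5  5
 a  0  1  2  3  3  3  4  5  5  5  5

3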